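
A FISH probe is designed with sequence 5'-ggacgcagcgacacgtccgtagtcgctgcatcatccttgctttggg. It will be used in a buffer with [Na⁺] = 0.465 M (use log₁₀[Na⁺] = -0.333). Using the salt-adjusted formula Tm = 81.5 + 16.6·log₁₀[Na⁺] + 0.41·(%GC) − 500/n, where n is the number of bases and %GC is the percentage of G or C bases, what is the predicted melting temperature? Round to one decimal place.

90.1°C

Length n = 46. A=7, G=14, T=11, C=14
G+C = 28, so %GC = 28/46 × 100 = 60.87%
Salt term: 16.6 × (-0.333) = -5.528
GC term: 0.41 × 60.87 = 24.957; length term: −500/46 = −10.87
Tm = 81.5 + (-5.528) + 24.957 − 10.87 = 90.059 → 90.1°C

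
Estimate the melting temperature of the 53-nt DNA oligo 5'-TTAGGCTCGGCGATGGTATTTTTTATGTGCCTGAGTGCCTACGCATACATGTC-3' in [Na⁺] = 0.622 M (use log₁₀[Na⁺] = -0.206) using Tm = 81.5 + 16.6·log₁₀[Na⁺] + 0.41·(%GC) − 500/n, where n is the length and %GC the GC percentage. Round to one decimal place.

88.0°C

Length n = 53. Counting bases: T=19, A=9, G=14, C=11
G+C = 25, so %GC = 25/53 × 100 = 47.17%
Salt term: 16.6 × (-0.206) = -3.42
GC term: 0.41 × 47.17 = 19.34; length term: −500/53 = −9.434
Tm = 81.5 + (-3.42) + 19.34 − 9.434 = 87.986 → 88.0°C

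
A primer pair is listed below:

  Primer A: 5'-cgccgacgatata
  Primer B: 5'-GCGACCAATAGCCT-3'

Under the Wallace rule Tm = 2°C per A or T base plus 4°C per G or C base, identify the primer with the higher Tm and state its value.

Primer A: A+T=6, G+C=7 → Tm = 2(6)+4(7) = 40°C
Primer B: A+T=6, G+C=8 → Tm = 2(6)+4(8) = 44°C
40°C vs 44°C → primer B is higher.

Primer B, 44°C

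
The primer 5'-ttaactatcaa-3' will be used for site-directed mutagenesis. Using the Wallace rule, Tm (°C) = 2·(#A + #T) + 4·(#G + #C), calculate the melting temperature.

26°C

Scanning the sequence gives T=4, C=2, G=0, A=5.
A+T = 9, G+C = 2
Tm = 2(9) + 4(2) = 18 + 8 = 26°C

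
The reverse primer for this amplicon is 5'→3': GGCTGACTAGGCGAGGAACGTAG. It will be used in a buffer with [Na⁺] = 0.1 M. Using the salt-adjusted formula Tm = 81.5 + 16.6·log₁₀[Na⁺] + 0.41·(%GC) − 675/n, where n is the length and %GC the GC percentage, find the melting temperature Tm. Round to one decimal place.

Length n = 23. Base counts: A=6, C=4, G=10, T=3
G+C = 14, so %GC = 14/23 × 100 = 60.87%
Salt term: 16.6 × (-1) = -16.6
GC term: 0.41 × 60.87 = 24.957; length term: −675/23 = −29.348
Tm = 81.5 + (-16.6) + 24.957 − 29.348 = 60.509 → 60.5°C

60.5°C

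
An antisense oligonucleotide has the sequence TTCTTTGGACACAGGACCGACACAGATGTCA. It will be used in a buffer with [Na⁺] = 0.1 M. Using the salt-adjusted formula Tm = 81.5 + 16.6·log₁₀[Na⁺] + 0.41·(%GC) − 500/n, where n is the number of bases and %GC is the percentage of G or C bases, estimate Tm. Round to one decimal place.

Length n = 31. Base counts: G=7, C=8, A=9, T=7
G+C = 15, so %GC = 15/31 × 100 = 48.387%
Salt term: 16.6 × (-1) = -16.6
GC term: 0.41 × 48.387 = 19.839; length term: −500/31 = −16.129
Tm = 81.5 + (-16.6) + 19.839 − 16.129 = 68.61 → 68.6°C

68.6°C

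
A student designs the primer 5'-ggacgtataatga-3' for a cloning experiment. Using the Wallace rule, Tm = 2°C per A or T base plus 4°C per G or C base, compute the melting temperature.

36°C

A=5, C=1, G=4, T=3
So N_AT = 8 and N_GC = 5.
Tm = 2×8 + 4×5 = 36°C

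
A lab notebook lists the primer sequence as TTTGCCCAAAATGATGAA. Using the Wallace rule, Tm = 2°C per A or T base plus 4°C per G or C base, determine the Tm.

Counting bases: A=7, C=3, G=3, T=5
So N_AT = 12 and N_GC = 6.
Tm = 4·6 + 2·12 = 24 + 24 = 48°C

48°C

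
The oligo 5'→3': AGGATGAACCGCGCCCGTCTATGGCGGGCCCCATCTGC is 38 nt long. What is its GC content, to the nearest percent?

Counting bases: A=6, T=6, C=14, G=12
G+C = 12 + 14 = 26 out of 38 bases
%GC = 26/38 × 100 = 68.42% ≈ 68%

68%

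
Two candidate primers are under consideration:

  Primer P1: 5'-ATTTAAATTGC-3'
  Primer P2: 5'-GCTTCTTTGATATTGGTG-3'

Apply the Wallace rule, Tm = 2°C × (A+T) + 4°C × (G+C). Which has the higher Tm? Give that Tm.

Primer P1: A+T=9, G+C=2 → Tm = 2(9)+4(2) = 26°C
Primer P2: A+T=11, G+C=7 → Tm = 2(11)+4(7) = 50°C
26°C vs 50°C → primer P2 is higher.

Primer P2, 50°C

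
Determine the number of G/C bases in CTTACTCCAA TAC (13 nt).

Counting bases: G=0, A=4, C=5, T=4
G+C = 0 + 5 = 5

5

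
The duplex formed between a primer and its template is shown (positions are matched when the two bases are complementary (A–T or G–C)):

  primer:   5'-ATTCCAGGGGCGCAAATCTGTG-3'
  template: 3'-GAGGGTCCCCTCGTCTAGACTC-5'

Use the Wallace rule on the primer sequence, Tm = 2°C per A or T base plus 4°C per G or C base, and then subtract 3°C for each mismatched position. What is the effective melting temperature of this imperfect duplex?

Primer base counts: A=5, T=5, G=7, C=5 → A+T=10, G+C=12
Perfect-match Tm = 2(10) + 4(12) = 20 + 48 = 68°C
Mismatches (positions where the bases are not complementary): 5 (at positions 1, 3, 11, 15, 21)
Effective Tm = 68 − 5×3 = 68 − 15 = 53°C

53°C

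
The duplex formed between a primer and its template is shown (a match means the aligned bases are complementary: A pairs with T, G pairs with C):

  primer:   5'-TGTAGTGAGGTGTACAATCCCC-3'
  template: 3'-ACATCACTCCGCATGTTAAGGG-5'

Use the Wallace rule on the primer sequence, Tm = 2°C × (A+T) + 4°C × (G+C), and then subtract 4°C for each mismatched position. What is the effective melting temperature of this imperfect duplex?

58°C

Primer base counts: A=5, T=6, G=6, C=5 → A+T=11, G+C=11
Perfect-match Tm = 2(11) + 4(11) = 22 + 44 = 66°C
Mismatches (positions where the bases are not complementary): 2 (at positions 11, 19)
Effective Tm = 66 − 2×4 = 66 − 8 = 58°C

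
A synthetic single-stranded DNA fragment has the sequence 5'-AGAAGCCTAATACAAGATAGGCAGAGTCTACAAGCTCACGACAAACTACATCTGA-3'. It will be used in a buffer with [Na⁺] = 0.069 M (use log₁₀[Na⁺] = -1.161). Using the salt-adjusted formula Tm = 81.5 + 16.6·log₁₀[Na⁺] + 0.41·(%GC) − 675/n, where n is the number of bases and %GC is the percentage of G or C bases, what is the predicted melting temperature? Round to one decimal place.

67.1°C

Length n = 55. Scanning the sequence gives C=13, G=10, A=23, T=9.
G+C = 23, so %GC = 23/55 × 100 = 41.818%
Salt term: 16.6 × (-1.161) = -19.273
GC term: 0.41 × 41.818 = 17.145; length term: −675/55 = −12.273
Tm = 81.5 + (-19.273) + 17.145 − 12.273 = 67.099 → 67.1°C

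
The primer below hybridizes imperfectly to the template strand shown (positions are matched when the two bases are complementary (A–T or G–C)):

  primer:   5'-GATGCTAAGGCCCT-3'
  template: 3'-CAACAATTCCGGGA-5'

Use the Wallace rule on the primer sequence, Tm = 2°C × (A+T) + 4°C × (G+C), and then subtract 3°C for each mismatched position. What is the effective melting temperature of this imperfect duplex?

Primer base counts: A=3, T=3, G=4, C=4 → A+T=6, G+C=8
Perfect-match Tm = 2(6) + 4(8) = 12 + 32 = 44°C
Mismatches (positions where the bases are not complementary): 2 (at positions 2, 5)
Effective Tm = 44 − 2×3 = 44 − 6 = 38°C

38°C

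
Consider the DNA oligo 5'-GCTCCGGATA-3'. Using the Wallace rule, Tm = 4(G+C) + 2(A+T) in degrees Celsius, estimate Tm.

32°C

Base counts: G=3, C=3, T=2, A=2
So N_AT = 4 and N_GC = 6.
Tm = 4·6 + 2·4 = 24 + 8 = 32°C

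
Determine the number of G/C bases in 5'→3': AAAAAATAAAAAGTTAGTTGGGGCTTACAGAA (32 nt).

9

Base counts: A=16, G=7, T=7, C=2
G+C = 7 + 2 = 9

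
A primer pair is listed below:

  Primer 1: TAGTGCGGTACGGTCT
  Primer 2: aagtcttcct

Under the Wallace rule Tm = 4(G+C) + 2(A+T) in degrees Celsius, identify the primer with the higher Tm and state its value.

Primer 1, 50°C

Primer 1: A+T=7, G+C=9 → Tm = 2(7)+4(9) = 50°C
Primer 2: A+T=6, G+C=4 → Tm = 2(6)+4(4) = 28°C
50°C vs 28°C → primer 1 is higher.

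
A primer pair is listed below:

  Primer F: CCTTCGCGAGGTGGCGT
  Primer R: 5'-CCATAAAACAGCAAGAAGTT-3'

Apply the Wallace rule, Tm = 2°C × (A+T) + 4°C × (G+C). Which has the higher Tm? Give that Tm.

Primer F: A+T=5, G+C=12 → Tm = 2(5)+4(12) = 58°C
Primer R: A+T=13, G+C=7 → Tm = 2(13)+4(7) = 54°C
58°C vs 54°C → primer F is higher.

Primer F, 58°C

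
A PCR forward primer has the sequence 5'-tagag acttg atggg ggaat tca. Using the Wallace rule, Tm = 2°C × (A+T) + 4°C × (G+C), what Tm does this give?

Counting bases: T=6, G=8, C=2, A=7
So N_AT = 13 and N_GC = 10.
Tm = 2×13 + 4×10 = 66°C

66°C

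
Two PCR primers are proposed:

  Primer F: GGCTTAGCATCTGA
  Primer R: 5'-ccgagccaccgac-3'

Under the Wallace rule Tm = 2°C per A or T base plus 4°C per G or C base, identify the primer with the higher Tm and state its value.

Primer F: A+T=7, G+C=7 → Tm = 2(7)+4(7) = 42°C
Primer R: A+T=3, G+C=10 → Tm = 2(3)+4(10) = 46°C
42°C vs 46°C → primer R is higher.

Primer R, 46°C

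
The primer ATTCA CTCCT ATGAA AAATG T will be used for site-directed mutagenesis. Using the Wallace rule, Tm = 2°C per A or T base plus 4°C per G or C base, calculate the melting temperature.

Base counts: T=7, G=2, A=8, C=4
So N_AT = 15 and N_GC = 6.
Tm = 4·6 + 2·15 = 24 + 30 = 54°C

54°C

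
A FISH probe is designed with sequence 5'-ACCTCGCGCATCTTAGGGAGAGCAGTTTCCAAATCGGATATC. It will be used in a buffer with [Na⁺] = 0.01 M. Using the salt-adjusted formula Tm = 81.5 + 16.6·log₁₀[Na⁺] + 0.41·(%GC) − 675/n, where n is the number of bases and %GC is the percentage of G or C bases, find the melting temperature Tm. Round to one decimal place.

52.7°C

Length n = 42. G=10, A=11, T=10, C=11
G+C = 21, so %GC = 21/42 × 100 = 50%
Salt term: 16.6 × (-2) = -33.2
GC term: 0.41 × 50 = 20.5; length term: −675/42 = −16.071
Tm = 81.5 + (-33.2) + 20.5 − 16.071 = 52.729 → 52.7°C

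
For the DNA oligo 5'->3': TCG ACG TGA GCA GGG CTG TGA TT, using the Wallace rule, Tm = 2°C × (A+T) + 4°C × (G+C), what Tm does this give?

72°C

Counting bases: G=9, C=4, A=4, T=6
So N_AT = 10 and N_GC = 13.
Tm = 2(10) + 4(13) = 20 + 52 = 72°C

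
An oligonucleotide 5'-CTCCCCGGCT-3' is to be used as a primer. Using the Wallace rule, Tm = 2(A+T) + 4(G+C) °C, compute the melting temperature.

36°C

Counting bases: C=6, A=0, T=2, G=2
So N_AT = 2 and N_GC = 8.
Tm = 4·8 + 2·2 = 32 + 4 = 36°C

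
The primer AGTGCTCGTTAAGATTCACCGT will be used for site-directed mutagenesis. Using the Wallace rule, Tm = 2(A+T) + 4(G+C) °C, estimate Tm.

Base counts: G=5, C=5, T=7, A=5
AT pairs contribute 12, GC pairs contribute 10.
Tm = 2(12) + 4(10) = 24 + 40 = 64°C

64°C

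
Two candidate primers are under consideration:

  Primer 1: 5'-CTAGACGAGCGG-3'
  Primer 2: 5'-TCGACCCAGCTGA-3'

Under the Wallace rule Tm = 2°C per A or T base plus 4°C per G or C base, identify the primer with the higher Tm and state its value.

Primer 2, 42°C

Primer 1: A+T=4, G+C=8 → Tm = 2(4)+4(8) = 40°C
Primer 2: A+T=5, G+C=8 → Tm = 2(5)+4(8) = 42°C
40°C vs 42°C → primer 2 is higher.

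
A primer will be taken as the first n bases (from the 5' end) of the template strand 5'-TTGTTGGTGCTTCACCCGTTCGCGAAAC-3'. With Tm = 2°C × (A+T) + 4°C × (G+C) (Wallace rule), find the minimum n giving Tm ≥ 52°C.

n = 17

First 16 bases: TTGTTGGTGCTTCACC → Tm = 48°C (< 52°C)
First 17 bases: TTGTTGGTGCTTCACCC → Tm = 52°C (≥ 52°C)
Since every base adds ≥2°C, Tm only increases with n, so the threshold is first crossed at n = 17.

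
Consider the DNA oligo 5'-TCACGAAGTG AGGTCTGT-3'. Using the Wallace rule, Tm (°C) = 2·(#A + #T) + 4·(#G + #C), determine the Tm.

Counting bases: G=6, A=4, T=5, C=3
A+T = 9, G+C = 9
Tm = 2×9 + 4×9 = 54°C

54°C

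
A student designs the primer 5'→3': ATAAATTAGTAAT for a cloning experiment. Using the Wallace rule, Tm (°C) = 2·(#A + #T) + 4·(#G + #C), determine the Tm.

Scanning the sequence gives T=5, A=7, C=0, G=1.
So N_AT = 12 and N_GC = 1.
Tm = 2×12 + 4×1 = 28°C

28°C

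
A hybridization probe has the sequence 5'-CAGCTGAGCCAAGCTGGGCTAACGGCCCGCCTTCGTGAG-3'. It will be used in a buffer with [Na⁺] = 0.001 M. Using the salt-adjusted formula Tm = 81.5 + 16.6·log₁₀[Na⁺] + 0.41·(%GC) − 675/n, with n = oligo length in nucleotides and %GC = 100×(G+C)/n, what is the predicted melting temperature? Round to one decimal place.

41.7°C

Length n = 39. Base counts: T=6, C=13, A=7, G=13
G+C = 26, so %GC = 26/39 × 100 = 66.667%
Salt term: 16.6 × (-3) = -49.8
GC term: 0.41 × 66.667 = 27.333; length term: −675/39 = −17.308
Tm = 81.5 + (-49.8) + 27.333 − 17.308 = 41.725 → 41.7°C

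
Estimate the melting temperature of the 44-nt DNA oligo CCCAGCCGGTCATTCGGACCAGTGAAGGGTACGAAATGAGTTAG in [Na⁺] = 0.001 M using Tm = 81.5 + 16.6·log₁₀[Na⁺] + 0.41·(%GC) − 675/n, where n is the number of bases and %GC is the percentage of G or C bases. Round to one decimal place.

Length n = 44. Base counts: T=8, G=14, A=12, C=10
G+C = 24, so %GC = 24/44 × 100 = 54.545%
Salt term: 16.6 × (-3) = -49.8
GC term: 0.41 × 54.545 = 22.363; length term: −675/44 = −15.341
Tm = 81.5 + (-49.8) + 22.363 − 15.341 = 38.722 → 38.7°C

38.7°C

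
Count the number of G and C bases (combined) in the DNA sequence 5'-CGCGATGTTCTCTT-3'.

7

Scanning the sequence gives G=3, C=4, T=6, A=1.
G+C = 3 + 4 = 7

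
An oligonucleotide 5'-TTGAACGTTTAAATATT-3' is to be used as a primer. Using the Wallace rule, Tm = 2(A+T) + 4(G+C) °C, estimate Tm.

Counting bases: C=1, A=6, G=2, T=8
AT pairs contribute 14, GC pairs contribute 3.
Tm = 4·3 + 2·14 = 12 + 28 = 40°C

40°C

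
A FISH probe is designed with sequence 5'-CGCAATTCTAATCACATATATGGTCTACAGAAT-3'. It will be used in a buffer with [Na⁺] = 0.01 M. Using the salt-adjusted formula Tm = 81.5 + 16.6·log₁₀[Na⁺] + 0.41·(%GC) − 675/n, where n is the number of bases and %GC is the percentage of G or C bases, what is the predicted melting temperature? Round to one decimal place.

Length n = 33. G=4, T=10, A=12, C=7
G+C = 11, so %GC = 11/33 × 100 = 33.333%
Salt term: 16.6 × (-2) = -33.2
GC term: 0.41 × 33.333 = 13.667; length term: −675/33 = −20.455
Tm = 81.5 + (-33.2) + 13.667 − 20.455 = 41.512 → 41.5°C

41.5°C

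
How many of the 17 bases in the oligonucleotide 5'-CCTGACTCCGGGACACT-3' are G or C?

11

C=7, T=3, G=4, A=3
Total G or C: 4 + 7 = 11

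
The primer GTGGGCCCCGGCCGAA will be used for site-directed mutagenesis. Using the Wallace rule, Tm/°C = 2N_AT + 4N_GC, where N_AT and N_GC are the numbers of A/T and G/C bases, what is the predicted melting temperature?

Scanning the sequence gives C=6, A=2, G=7, T=1.
So N_AT = 3 and N_GC = 13.
Tm = 4·13 + 2·3 = 52 + 6 = 58°C

58°C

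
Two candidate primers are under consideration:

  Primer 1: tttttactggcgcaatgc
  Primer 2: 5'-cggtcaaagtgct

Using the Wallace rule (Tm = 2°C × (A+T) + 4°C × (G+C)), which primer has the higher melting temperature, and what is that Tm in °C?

Primer 1, 52°C

Primer 1: A+T=10, G+C=8 → Tm = 2(10)+4(8) = 52°C
Primer 2: A+T=6, G+C=7 → Tm = 2(6)+4(7) = 40°C
52°C vs 40°C → primer 1 is higher.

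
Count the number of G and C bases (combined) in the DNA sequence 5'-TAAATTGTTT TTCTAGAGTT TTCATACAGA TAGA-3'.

8

Scanning the sequence gives C=3, T=15, A=11, G=5.
G+C = 5 + 3 = 8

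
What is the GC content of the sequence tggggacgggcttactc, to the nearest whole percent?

Base counts: A=2, C=4, G=7, T=4
G+C = 7 + 4 = 11 out of 17 bases
%GC = 11/17 × 100 = 64.71% ≈ 65%

65%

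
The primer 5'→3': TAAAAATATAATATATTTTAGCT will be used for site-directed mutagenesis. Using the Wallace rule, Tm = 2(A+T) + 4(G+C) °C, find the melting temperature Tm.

50°C

Counting bases: T=10, C=1, G=1, A=11
AT pairs contribute 21, GC pairs contribute 2.
Tm = 4·2 + 2·21 = 8 + 42 = 50°C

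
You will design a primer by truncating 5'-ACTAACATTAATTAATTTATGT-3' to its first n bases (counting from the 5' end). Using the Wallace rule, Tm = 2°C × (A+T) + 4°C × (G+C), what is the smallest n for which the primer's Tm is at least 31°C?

n = 14

First 13 bases: ACTAACATTAATT → Tm = 30°C (< 31°C)
First 14 bases: ACTAACATTAATTA → Tm = 32°C (≥ 31°C)
Since every base adds ≥2°C, Tm only increases with n, so the threshold is first crossed at n = 14.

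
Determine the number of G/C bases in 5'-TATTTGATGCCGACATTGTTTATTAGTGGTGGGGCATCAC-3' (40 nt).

Scanning the sequence gives C=6, T=15, A=8, G=11.
G+C = 11 + 6 = 17

17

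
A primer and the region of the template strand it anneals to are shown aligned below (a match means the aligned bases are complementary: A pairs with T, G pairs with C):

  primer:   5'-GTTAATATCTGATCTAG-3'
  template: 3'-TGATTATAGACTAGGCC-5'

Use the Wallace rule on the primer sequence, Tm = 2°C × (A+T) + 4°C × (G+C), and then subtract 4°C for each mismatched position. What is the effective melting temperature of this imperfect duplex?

Primer base counts: A=5, T=7, G=3, C=2 → A+T=12, G+C=5
Perfect-match Tm = 2(12) + 4(5) = 24 + 20 = 44°C
Mismatches (positions where the bases are not complementary): 4 (at positions 1, 2, 15, 16)
Effective Tm = 44 − 4×4 = 44 − 16 = 28°C

28°C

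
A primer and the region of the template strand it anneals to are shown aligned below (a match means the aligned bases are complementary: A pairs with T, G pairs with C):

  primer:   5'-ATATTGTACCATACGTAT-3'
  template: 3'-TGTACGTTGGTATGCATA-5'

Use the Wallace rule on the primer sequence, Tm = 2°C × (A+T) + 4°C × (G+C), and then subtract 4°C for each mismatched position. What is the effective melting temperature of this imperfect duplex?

Primer base counts: A=6, T=7, G=2, C=3 → A+T=13, G+C=5
Perfect-match Tm = 2(13) + 4(5) = 26 + 20 = 46°C
Mismatches (positions where the bases are not complementary): 4 (at positions 2, 5, 6, 7)
Effective Tm = 46 − 4×4 = 46 − 16 = 30°C

30°C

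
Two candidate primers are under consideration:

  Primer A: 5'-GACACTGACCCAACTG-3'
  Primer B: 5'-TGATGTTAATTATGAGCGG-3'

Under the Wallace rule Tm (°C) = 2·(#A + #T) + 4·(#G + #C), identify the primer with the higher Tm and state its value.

Primer B, 52°C

Primer A: A+T=7, G+C=9 → Tm = 2(7)+4(9) = 50°C
Primer B: A+T=12, G+C=7 → Tm = 2(12)+4(7) = 52°C
50°C vs 52°C → primer B is higher.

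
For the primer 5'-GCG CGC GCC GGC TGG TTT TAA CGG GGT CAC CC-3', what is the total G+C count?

Base counts: C=11, T=6, A=3, G=12
Total G or C: 12 + 11 = 23

23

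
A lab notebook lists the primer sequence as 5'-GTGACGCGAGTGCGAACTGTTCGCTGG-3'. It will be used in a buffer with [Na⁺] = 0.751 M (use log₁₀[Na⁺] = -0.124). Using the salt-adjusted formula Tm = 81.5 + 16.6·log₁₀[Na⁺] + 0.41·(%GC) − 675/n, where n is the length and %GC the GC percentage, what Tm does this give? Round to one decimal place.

80.3°C

Length n = 27. Scanning the sequence gives A=4, C=6, T=6, G=11.
G+C = 17, so %GC = 17/27 × 100 = 62.963%
Salt term: 16.6 × (-0.124) = -2.058
GC term: 0.41 × 62.963 = 25.815; length term: −675/27 = −25
Tm = 81.5 + (-2.058) + 25.815 − 25 = 80.257 → 80.3°C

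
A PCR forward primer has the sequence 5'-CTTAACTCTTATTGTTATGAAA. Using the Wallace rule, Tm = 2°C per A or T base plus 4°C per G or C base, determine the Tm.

54°C

Counting bases: G=2, C=3, T=10, A=7
So N_AT = 17 and N_GC = 5.
Tm = 4·5 + 2·17 = 20 + 34 = 54°C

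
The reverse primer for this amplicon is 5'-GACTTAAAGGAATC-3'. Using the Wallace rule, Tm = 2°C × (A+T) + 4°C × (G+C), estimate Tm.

38°C

Counting bases: G=3, T=3, A=6, C=2
So N_AT = 9 and N_GC = 5.
Tm = 2(9) + 4(5) = 18 + 20 = 38°C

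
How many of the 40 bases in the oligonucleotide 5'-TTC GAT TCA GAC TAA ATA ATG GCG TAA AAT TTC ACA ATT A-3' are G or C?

11

Base counts: T=13, C=6, A=16, G=5
G+C = 5 + 6 = 11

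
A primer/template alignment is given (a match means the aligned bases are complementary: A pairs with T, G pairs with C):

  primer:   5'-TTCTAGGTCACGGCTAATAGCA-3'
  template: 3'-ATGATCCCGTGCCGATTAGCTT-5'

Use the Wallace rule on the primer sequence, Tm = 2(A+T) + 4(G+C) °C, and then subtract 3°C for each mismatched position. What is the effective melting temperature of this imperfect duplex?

52°C

Primer base counts: A=6, T=6, G=5, C=5 → A+T=12, G+C=10
Perfect-match Tm = 2(12) + 4(10) = 24 + 40 = 64°C
Mismatches (positions where the bases are not complementary): 4 (at positions 2, 8, 19, 21)
Effective Tm = 64 − 4×3 = 64 − 12 = 52°C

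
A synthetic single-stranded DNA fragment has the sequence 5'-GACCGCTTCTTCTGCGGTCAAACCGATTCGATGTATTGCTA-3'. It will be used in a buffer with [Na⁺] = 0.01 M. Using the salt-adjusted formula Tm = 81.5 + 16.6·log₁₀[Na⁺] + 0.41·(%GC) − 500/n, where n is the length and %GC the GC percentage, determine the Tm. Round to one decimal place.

56.1°C

Length n = 41. Scanning the sequence gives G=9, A=8, T=13, C=11.
G+C = 20, so %GC = 20/41 × 100 = 48.78%
Salt term: 16.6 × (-2) = -33.2
GC term: 0.41 × 48.78 = 20; length term: −500/41 = −12.195
Tm = 81.5 + (-33.2) + 20 − 12.195 = 56.105 → 56.1°C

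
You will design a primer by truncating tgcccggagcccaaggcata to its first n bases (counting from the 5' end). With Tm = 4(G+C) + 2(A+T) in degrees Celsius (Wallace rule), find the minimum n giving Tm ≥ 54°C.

n = 16

First 15 bases: TGCCCGGAGCCCAAG → Tm = 52°C (< 54°C)
First 16 bases: TGCCCGGAGCCCAAGG → Tm = 56°C (≥ 54°C)
Since every base adds ≥2°C, Tm only increases with n, so the threshold is first crossed at n = 16.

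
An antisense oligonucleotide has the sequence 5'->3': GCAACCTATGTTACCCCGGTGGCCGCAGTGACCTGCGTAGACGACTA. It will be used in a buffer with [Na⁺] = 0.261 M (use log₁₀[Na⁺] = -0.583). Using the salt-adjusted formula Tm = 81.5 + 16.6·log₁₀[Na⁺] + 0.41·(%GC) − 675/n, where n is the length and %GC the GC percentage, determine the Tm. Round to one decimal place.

81.9°C

Length n = 47. Counting bases: C=15, G=13, A=10, T=9
G+C = 28, so %GC = 28/47 × 100 = 59.574%
Salt term: 16.6 × (-0.583) = -9.678
GC term: 0.41 × 59.574 = 24.425; length term: −675/47 = −14.362
Tm = 81.5 + (-9.678) + 24.425 − 14.362 = 81.885 → 81.9°C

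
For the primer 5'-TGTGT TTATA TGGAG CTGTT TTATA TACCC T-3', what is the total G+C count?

Scanning the sequence gives C=4, A=6, T=15, G=6.
Total G or C: 6 + 4 = 10

10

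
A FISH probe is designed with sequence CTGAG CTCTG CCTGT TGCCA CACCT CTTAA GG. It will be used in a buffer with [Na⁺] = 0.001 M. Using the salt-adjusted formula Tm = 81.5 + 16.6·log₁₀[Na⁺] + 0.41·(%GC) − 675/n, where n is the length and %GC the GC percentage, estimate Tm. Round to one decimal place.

Length n = 32. Base counts: G=7, A=5, C=11, T=9
G+C = 18, so %GC = 18/32 × 100 = 56.25%
Salt term: 16.6 × (-3) = -49.8
GC term: 0.41 × 56.25 = 23.062; length term: −675/32 = −21.094
Tm = 81.5 + (-49.8) + 23.062 − 21.094 = 33.668 → 33.7°C

33.7°C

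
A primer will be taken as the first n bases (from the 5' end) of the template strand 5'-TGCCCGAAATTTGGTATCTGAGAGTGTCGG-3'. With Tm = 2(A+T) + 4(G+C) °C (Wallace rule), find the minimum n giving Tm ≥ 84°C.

First 28 bases: TGCCCGAAATTTGGTATCTGAGAGTGTC → Tm = 82°C (< 84°C)
First 29 bases: TGCCCGAAATTTGGTATCTGAGAGTGTCG → Tm = 86°C (≥ 84°C)
Since every base adds ≥2°C, Tm only increases with n, so the threshold is first crossed at n = 29.

n = 29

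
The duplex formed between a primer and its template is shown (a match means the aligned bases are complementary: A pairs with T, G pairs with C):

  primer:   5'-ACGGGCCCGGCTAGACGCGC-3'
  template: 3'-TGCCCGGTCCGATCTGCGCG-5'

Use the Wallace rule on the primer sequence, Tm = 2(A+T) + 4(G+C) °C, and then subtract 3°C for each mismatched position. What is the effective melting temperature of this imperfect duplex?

Primer base counts: A=3, T=1, G=8, C=8 → A+T=4, G+C=16
Perfect-match Tm = 2(4) + 4(16) = 8 + 64 = 72°C
Mismatches (positions where the bases are not complementary): 1 (at position 8)
Effective Tm = 72 − 1×3 = 72 − 3 = 69°C

69°C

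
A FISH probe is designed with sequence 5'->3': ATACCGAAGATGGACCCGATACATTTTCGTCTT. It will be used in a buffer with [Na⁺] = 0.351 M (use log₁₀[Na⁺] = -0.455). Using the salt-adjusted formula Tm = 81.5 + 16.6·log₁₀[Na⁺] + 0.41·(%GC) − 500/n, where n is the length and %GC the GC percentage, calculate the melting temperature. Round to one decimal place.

Length n = 33. Base counts: A=9, G=6, C=8, T=10
G+C = 14, so %GC = 14/33 × 100 = 42.424%
Salt term: 16.6 × (-0.455) = -7.553
GC term: 0.41 × 42.424 = 17.394; length term: −500/33 = −15.152
Tm = 81.5 + (-7.553) + 17.394 − 15.152 = 76.189 → 76.2°C

76.2°C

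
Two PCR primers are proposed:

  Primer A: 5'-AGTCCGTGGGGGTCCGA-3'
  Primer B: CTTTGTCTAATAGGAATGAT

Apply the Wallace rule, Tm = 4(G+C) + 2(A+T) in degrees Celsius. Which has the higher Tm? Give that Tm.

Primer A, 58°C

Primer A: A+T=5, G+C=12 → Tm = 2(5)+4(12) = 58°C
Primer B: A+T=14, G+C=6 → Tm = 2(14)+4(6) = 52°C
58°C vs 52°C → primer A is higher.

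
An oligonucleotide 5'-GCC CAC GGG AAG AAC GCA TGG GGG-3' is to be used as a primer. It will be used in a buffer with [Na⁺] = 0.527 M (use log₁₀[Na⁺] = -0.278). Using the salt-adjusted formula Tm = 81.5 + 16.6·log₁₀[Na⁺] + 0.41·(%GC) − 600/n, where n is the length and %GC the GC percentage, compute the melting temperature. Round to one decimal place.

Length n = 24. Scanning the sequence gives A=6, G=11, C=6, T=1.
G+C = 17, so %GC = 17/24 × 100 = 70.833%
Salt term: 16.6 × (-0.278) = -4.615
GC term: 0.41 × 70.833 = 29.042; length term: −600/24 = −25
Tm = 81.5 + (-4.615) + 29.042 − 25 = 80.927 → 80.9°C

80.9°C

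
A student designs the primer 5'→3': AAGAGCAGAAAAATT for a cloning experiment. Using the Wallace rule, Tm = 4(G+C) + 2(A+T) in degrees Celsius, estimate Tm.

38°C

A=9, G=3, C=1, T=2
AT pairs contribute 11, GC pairs contribute 4.
Tm = 2×11 + 4×4 = 38°C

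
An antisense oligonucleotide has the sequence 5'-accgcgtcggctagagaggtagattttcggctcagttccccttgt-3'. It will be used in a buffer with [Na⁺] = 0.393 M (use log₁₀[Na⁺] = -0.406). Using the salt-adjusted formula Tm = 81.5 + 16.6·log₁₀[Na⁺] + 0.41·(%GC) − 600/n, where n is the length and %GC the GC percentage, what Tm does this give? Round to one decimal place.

Length n = 45. Scanning the sequence gives T=13, G=13, C=12, A=7.
G+C = 25, so %GC = 25/45 × 100 = 55.556%
Salt term: 16.6 × (-0.406) = -6.74
GC term: 0.41 × 55.556 = 22.778; length term: −600/45 = −13.333
Tm = 81.5 + (-6.74) + 22.778 − 13.333 = 84.205 → 84.2°C

84.2°C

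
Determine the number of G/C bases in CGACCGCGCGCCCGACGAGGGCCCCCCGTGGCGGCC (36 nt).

Counting bases: C=18, T=1, A=3, G=14
G+C = 14 + 18 = 32

32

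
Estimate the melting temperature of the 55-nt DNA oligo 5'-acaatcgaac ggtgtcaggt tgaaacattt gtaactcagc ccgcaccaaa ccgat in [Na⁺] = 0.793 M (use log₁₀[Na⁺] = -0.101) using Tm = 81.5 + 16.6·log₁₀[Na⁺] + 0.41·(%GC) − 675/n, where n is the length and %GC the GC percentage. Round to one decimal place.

86.9°C

Length n = 55. Counting bases: A=18, G=11, C=15, T=11
G+C = 26, so %GC = 26/55 × 100 = 47.273%
Salt term: 16.6 × (-0.101) = -1.677
GC term: 0.41 × 47.273 = 19.382; length term: −675/55 = −12.273
Tm = 81.5 + (-1.677) + 19.382 − 12.273 = 86.932 → 86.9°C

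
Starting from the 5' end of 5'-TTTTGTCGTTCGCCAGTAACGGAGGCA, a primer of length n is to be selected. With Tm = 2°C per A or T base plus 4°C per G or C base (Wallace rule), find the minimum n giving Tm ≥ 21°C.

n = 8

First 7 bases: TTTTGTC → Tm = 18°C (< 21°C)
First 8 bases: TTTTGTCG → Tm = 22°C (≥ 21°C)
Since every base adds ≥2°C, Tm only increases with n, so the threshold is first crossed at n = 8.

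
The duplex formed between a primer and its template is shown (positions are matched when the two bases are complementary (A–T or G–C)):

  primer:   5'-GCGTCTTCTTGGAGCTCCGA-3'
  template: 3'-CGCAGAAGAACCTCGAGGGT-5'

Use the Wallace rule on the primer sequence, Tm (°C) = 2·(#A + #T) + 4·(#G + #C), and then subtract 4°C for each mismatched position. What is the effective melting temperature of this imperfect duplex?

Primer base counts: A=2, T=6, G=6, C=6 → A+T=8, G+C=12
Perfect-match Tm = 2(8) + 4(12) = 16 + 48 = 64°C
Mismatches (positions where the bases are not complementary): 1 (at position 19)
Effective Tm = 64 − 1×4 = 64 − 4 = 60°C

60°C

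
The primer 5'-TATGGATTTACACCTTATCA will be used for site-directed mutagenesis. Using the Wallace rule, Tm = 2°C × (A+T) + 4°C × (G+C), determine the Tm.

Scanning the sequence gives C=4, G=2, A=6, T=8.
A+T = 14, G+C = 6
Tm = 2(14) + 4(6) = 28 + 24 = 52°C

52°C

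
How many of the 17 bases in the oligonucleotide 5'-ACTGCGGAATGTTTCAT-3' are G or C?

7

Base counts: A=4, C=3, T=6, G=4
G+C = 4 + 3 = 7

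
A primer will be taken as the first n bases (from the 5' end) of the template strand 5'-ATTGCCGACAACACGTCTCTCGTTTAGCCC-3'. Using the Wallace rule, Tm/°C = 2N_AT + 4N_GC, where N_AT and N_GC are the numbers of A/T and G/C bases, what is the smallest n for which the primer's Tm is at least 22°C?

n = 7

First 6 bases: ATTGCC → Tm = 18°C (< 22°C)
First 7 bases: ATTGCCG → Tm = 22°C (≥ 22°C)
Each additional base adds 2°C (A/T) or 4°C (G/C), so Tm is non-decreasing in n; n = 7 is the first length to reach 22°C.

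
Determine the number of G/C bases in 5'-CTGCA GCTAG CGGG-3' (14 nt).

10

Counting bases: T=2, A=2, G=6, C=4
Total G or C: 6 + 4 = 10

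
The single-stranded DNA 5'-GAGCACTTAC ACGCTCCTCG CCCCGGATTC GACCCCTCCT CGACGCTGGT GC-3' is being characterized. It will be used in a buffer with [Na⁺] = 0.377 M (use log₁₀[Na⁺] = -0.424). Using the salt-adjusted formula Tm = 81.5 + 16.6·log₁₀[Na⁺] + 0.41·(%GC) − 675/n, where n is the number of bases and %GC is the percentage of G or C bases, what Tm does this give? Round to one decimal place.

89.1°C

Length n = 52. Counting bases: G=12, T=10, C=23, A=7
G+C = 35, so %GC = 35/52 × 100 = 67.308%
Salt term: 16.6 × (-0.424) = -7.038
GC term: 0.41 × 67.308 = 27.596; length term: −675/52 = −12.981
Tm = 81.5 + (-7.038) + 27.596 − 12.981 = 89.077 → 89.1°C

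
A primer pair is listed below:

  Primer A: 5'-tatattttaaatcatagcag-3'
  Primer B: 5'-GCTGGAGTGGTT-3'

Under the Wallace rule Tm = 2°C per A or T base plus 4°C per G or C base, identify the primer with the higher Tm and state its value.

Primer A, 48°C

Primer A: A+T=16, G+C=4 → Tm = 2(16)+4(4) = 48°C
Primer B: A+T=5, G+C=7 → Tm = 2(5)+4(7) = 38°C
48°C vs 38°C → primer A is higher.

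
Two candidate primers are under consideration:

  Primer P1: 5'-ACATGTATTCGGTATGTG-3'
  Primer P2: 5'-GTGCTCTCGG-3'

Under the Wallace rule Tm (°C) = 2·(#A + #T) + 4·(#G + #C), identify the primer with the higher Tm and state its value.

Primer P1: A+T=11, G+C=7 → Tm = 2(11)+4(7) = 50°C
Primer P2: A+T=3, G+C=7 → Tm = 2(3)+4(7) = 34°C
50°C vs 34°C → primer P1 is higher.

Primer P1, 50°C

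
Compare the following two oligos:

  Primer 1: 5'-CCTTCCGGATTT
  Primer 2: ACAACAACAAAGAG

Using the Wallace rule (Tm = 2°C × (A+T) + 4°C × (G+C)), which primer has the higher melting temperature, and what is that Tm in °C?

Primer 1: A+T=6, G+C=6 → Tm = 2(6)+4(6) = 36°C
Primer 2: A+T=9, G+C=5 → Tm = 2(9)+4(5) = 38°C
36°C vs 38°C → primer 2 is higher.

Primer 2, 38°C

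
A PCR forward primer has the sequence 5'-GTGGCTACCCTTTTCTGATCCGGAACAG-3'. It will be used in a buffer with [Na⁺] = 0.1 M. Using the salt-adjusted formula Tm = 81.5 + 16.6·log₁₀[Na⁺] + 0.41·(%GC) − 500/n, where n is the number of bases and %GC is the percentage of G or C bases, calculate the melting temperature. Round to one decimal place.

69.0°C

Length n = 28. Scanning the sequence gives A=5, G=7, C=8, T=8.
G+C = 15, so %GC = 15/28 × 100 = 53.571%
Salt term: 16.6 × (-1) = -16.6
GC term: 0.41 × 53.571 = 21.964; length term: −500/28 = −17.857
Tm = 81.5 + (-16.6) + 21.964 − 17.857 = 69.007 → 69.0°C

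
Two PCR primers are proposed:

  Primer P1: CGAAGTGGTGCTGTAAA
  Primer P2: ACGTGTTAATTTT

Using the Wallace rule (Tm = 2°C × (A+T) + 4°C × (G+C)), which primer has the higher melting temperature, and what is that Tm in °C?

Primer P1: A+T=9, G+C=8 → Tm = 2(9)+4(8) = 50°C
Primer P2: A+T=10, G+C=3 → Tm = 2(10)+4(3) = 32°C
50°C vs 32°C → primer P1 is higher.

Primer P1, 50°C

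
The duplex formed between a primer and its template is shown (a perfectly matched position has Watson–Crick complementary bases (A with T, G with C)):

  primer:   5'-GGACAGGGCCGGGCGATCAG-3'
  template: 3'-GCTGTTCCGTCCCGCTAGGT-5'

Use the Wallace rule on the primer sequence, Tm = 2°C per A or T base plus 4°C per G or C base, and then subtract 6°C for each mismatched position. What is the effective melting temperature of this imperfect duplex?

Primer base counts: A=4, T=1, G=10, C=5 → A+T=5, G+C=15
Perfect-match Tm = 2(5) + 4(15) = 10 + 60 = 70°C
Mismatches (positions where the bases are not complementary): 5 (at positions 1, 6, 10, 19, 20)
Effective Tm = 70 − 5×6 = 70 − 30 = 40°C

40°C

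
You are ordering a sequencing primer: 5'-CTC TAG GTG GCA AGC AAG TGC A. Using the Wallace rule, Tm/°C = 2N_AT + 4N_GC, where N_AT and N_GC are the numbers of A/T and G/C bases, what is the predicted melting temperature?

68°C

Base counts: T=4, C=5, G=7, A=6
So N_AT = 10 and N_GC = 12.
Tm = 4·12 + 2·10 = 48 + 20 = 68°C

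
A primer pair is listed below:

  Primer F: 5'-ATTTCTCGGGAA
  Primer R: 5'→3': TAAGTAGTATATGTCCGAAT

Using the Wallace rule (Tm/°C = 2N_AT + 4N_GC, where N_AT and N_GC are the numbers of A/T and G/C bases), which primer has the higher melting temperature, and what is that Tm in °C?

Primer R, 52°C

Primer F: A+T=7, G+C=5 → Tm = 2(7)+4(5) = 34°C
Primer R: A+T=14, G+C=6 → Tm = 2(14)+4(6) = 52°C
34°C vs 52°C → primer R is higher.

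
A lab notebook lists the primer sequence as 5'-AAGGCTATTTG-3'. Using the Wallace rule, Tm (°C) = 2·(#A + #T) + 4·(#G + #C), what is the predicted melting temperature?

30°C

C=1, A=3, T=4, G=3
AT pairs contribute 7, GC pairs contribute 4.
Tm = 2(7) + 4(4) = 14 + 16 = 30°C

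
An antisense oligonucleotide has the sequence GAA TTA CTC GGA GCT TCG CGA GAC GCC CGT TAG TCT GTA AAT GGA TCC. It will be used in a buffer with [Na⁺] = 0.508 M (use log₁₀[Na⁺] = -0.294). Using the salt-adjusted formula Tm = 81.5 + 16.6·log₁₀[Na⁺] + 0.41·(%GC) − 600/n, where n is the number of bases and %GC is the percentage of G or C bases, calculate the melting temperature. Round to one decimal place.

Length n = 48. Base counts: C=12, G=13, T=12, A=11
G+C = 25, so %GC = 25/48 × 100 = 52.083%
Salt term: 16.6 × (-0.294) = -4.88
GC term: 0.41 × 52.083 = 21.354; length term: −600/48 = −12.5
Tm = 81.5 + (-4.88) + 21.354 − 12.5 = 85.474 → 85.5°C

85.5°C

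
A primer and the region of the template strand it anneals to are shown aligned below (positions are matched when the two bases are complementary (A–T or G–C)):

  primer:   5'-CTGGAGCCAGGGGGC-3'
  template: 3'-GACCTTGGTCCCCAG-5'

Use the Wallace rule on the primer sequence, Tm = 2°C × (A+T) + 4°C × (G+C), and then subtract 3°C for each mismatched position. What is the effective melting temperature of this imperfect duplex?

48°C

Primer base counts: A=2, T=1, G=8, C=4 → A+T=3, G+C=12
Perfect-match Tm = 2(3) + 4(12) = 6 + 48 = 54°C
Mismatches (positions where the bases are not complementary): 2 (at positions 6, 14)
Effective Tm = 54 − 2×3 = 54 − 6 = 48°C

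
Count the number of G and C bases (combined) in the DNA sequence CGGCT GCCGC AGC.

Base counts: C=6, T=1, A=1, G=5
G+C = 5 + 6 = 11

11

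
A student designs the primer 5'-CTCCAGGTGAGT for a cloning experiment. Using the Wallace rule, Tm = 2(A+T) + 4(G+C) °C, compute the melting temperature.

38°C

Base counts: G=4, A=2, C=3, T=3
A+T = 5, G+C = 7
Tm = 4·7 + 2·5 = 28 + 10 = 38°C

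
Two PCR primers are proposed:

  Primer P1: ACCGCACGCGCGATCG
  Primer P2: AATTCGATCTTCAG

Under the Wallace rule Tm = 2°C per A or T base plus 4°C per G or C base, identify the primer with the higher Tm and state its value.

Primer P1: A+T=4, G+C=12 → Tm = 2(4)+4(12) = 56°C
Primer P2: A+T=9, G+C=5 → Tm = 2(9)+4(5) = 38°C
56°C vs 38°C → primer P1 is higher.

Primer P1, 56°C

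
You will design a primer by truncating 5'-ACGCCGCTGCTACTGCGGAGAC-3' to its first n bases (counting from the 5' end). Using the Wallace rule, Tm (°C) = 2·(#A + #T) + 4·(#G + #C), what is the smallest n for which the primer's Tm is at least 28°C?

n = 8

First 7 bases: ACGCCGC → Tm = 26°C (< 28°C)
First 8 bases: ACGCCGCT → Tm = 28°C (≥ 28°C)
Each additional base adds 2°C (A/T) or 4°C (G/C), so Tm is non-decreasing in n; n = 8 is the first length to reach 28°C.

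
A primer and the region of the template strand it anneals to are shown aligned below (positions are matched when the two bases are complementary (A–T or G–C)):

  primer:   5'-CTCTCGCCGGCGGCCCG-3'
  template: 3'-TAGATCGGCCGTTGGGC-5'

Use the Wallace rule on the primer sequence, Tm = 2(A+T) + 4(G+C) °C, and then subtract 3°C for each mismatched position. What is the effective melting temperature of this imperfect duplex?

52°C

Primer base counts: A=0, T=2, G=6, C=9 → A+T=2, G+C=15
Perfect-match Tm = 2(2) + 4(15) = 4 + 60 = 64°C
Mismatches (positions where the bases are not complementary): 4 (at positions 1, 5, 12, 13)
Effective Tm = 64 − 4×3 = 64 − 12 = 52°C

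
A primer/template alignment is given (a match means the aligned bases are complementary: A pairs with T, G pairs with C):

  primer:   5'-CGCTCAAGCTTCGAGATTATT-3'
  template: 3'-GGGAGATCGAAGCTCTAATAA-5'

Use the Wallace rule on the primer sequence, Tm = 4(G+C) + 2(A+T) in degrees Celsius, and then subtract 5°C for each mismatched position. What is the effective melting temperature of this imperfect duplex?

Primer base counts: A=5, T=7, G=4, C=5 → A+T=12, G+C=9
Perfect-match Tm = 2(12) + 4(9) = 24 + 36 = 60°C
Mismatches (positions where the bases are not complementary): 2 (at positions 2, 6)
Effective Tm = 60 − 2×5 = 60 − 10 = 50°C

50°C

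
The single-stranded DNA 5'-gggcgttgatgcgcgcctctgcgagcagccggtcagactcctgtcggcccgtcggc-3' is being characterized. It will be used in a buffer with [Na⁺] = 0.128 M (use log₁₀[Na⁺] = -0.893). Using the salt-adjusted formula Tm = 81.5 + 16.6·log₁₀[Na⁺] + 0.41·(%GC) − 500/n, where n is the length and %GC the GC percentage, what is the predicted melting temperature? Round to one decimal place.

87.8°C

Length n = 56. Base counts: A=5, G=21, T=10, C=20
G+C = 41, so %GC = 41/56 × 100 = 73.214%
Salt term: 16.6 × (-0.893) = -14.824
GC term: 0.41 × 73.214 = 30.018; length term: −500/56 = −8.929
Tm = 81.5 + (-14.824) + 30.018 − 8.929 = 87.765 → 87.8°C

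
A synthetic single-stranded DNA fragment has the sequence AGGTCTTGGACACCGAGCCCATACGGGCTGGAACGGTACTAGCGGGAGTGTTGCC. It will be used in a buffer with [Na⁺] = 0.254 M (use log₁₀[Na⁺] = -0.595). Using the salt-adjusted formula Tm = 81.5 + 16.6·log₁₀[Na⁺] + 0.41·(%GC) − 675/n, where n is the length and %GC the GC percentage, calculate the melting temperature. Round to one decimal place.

84.7°C

Length n = 55. Base counts: T=10, A=11, C=14, G=20
G+C = 34, so %GC = 34/55 × 100 = 61.818%
Salt term: 16.6 × (-0.595) = -9.877
GC term: 0.41 × 61.818 = 25.345; length term: −675/55 = −12.273
Tm = 81.5 + (-9.877) + 25.345 − 12.273 = 84.695 → 84.7°C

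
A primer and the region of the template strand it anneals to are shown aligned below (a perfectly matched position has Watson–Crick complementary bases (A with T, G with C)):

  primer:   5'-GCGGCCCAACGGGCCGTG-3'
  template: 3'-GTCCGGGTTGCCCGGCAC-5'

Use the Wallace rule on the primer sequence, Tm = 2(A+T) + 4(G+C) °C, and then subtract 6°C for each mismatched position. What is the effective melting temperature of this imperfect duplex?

54°C

Primer base counts: A=2, T=1, G=8, C=7 → A+T=3, G+C=15
Perfect-match Tm = 2(3) + 4(15) = 6 + 60 = 66°C
Mismatches (positions where the bases are not complementary): 2 (at positions 1, 2)
Effective Tm = 66 − 2×6 = 66 − 12 = 54°C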